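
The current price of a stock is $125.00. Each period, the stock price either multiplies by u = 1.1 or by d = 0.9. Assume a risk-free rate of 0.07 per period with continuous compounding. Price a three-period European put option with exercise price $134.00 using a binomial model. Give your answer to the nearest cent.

$0.99

Risk-neutral probability p = (e^0.07 − 0.9)/(1.1 − 0.9) = 0.1725/0.2000 = 0.8625
Terminal stock prices: S_uuu = 166.4, S_uud = 136.1, S_udd = 111.4, S_ddd = 91.13
Terminal payoffs (K − S): max(-32.38, 0) = 0, max(-2.125, 0) = 0, max(22.62, 0) = 22.62, max(42.87, 0) = 42.87
Node uu (S = 151.3): V_uu = e^(−0.07)·[0.8625·0.0000 + 0.1375·0.0000] = 0.0000
Node ud (S = 123.8): V_ud = e^(−0.07)·[0.8625·0.0000 + 0.1375·22.6250] = 2.8998
Node dd (S = 101.2): V_dd = e^(−0.07)·[0.8625·22.6250 + 0.1375·42.8750] = 23.6908
Node u (S = 137.5): V_u = e^(−0.07)·[0.8625·0.0000 + 0.1375·2.8998] = 0.3717
Node d (S = 112.5): V_d = e^(−0.07)·[0.8625·2.8998 + 0.1375·23.6908] = 5.3684
Node 0 (S = 125): V_0 = e^(−0.07)·[0.8625·0.3717 + 0.1375·5.3684] = 0.9869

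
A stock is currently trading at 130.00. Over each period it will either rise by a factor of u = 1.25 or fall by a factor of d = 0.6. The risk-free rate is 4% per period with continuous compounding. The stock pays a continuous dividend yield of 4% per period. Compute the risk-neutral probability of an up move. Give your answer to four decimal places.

Per-period risk-free factor R = e^0.04 = 1.0408; dividend-adjusted growth = e^(0.04−0.04) = 1.0000.
Risk-neutral probability p = (1.0000 − 0.6)/(1.25 − 0.6) = 0.4000/0.6500 = 0.6154

p = 0.6154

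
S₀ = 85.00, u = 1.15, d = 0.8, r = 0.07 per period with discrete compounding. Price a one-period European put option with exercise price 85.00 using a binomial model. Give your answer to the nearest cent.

Risk-neutral probability p = (1 + 0.07 − 0.8)/(1.15 − 0.8) = 0.2700/0.3500 = 0.7714
Terminal stock prices: S_u = 97.75, S_d = 68
Terminal payoffs (K − S): max(-12.75, 0) = 0, max(17, 0) = 17
Node 0 (S = 85): V_0 = 1/1.07·[0.7714·0.0000 + 0.2286·17.0000] = 3.6315

3.63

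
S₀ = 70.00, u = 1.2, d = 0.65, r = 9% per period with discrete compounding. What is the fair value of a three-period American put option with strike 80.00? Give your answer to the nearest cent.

Risk-neutral probability p = (1 + 0.09 − 0.65)/(1.2 − 0.65) = 0.4400/0.5500 = 0.8000
Terminal stock prices: S_uuu = 121, S_uud = 65.52, S_udd = 35.49, S_ddd = 19.22
Terminal payoffs (K − S): max(-40.96, 0) = 0, max(14.48, 0) = 14.48, max(44.51, 0) = 44.51, max(60.78, 0) = 60.78
Node uu (S = 100.8): continuation = 1/1.09·[0.8000·0.0000 + 0.2000·14.4800] = 2.6569; exercise value = 0.0000 ≤ continuation, so V_uu = 2.6569
Node ud (S = 54.6): continuation = 1/1.09·[0.8000·14.4800 + 0.2000·44.5100] = 18.7945; exercise value = 25.4000 > continuation, so V_ud = 25.4000 (exercise)
Node dd (S = 29.58): continuation = 1/1.09·[0.8000·44.5100 + 0.2000·60.7763] = 43.8195; exercise value = 50.4250 > continuation, so V_dd = 50.4250 (exercise)
Node u (S = 84): continuation = 1/1.09·[0.8000·2.6569 + 0.2000·25.4000] = 6.6106; exercise value = 0.0000 ≤ continuation, so V_u = 6.6106
Node d (S = 45.5): continuation = 1/1.09·[0.8000·25.4000 + 0.2000·50.4250] = 27.8945; exercise value = 34.5000 > continuation, so V_d = 34.5000 (exercise)
Node 0 (S = 70): continuation = 1/1.09·[0.8000·6.6106 + 0.2000·34.5000] = 11.1821; exercise value = 10.0000 ≤ continuation, so V_0 = 11.1821

11.18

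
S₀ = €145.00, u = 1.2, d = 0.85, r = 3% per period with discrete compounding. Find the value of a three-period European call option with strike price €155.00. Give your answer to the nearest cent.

€19.82

Risk-neutral probability p = (1 + 0.03 − 0.85)/(1.2 − 0.85) = 0.1800/0.3500 = 0.5143
Terminal stock prices: S_uuu = 250.6, S_uud = 177.5, S_udd = 125.7, S_ddd = 89.05
Terminal payoffs (S − K): max(95.56, 0) = 95.56, max(22.48, 0) = 22.48, max(-29.29, 0) = 0, max(-65.95, 0) = 0
Node uu (S = 208.8): V_uu = 1/1.03·[0.5143·95.5600 + 0.4857·22.4800] = 58.3146
Node ud (S = 147.9): V_ud = 1/1.03·[0.5143·22.4800 + 0.4857·0.0000] = 11.2244
Node dd (S = 104.8): V_dd = 1/1.03·[0.5143·0.0000 + 0.4857·0.0000] = 0.0000
Node u (S = 174): V_u = 1/1.03·[0.5143·58.3146 + 0.4857·11.2244] = 34.4099
Node d (S = 123.2): V_d = 1/1.03·[0.5143·11.2244 + 0.4857·0.0000] = 5.6044
Node 0 (S = 145): V_0 = 1/1.03·[0.5143·34.4099 + 0.4857·5.6044] = 19.8240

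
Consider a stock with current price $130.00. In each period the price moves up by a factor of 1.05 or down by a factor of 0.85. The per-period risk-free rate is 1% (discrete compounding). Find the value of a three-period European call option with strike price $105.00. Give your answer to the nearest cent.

Risk-neutral probability p = (1 + 0.01 − 0.85)/(1.05 − 0.85) = 0.1600/0.2000 = 0.8000
Terminal stock prices: S_uuu = 150.5, S_uud = 121.8, S_udd = 98.62, S_ddd = 79.84
Terminal payoffs (S − K): max(45.49, 0) = 45.49, max(16.83, 0) = 16.83, max(-6.379, 0) = 0, max(-25.16, 0) = 0
Node uu (S = 143.3): V_uu = 1/1.01·[0.8000·45.4913 + 0.2000·16.8263] = 39.3646
Node ud (S = 116): V_ud = 1/1.01·[0.8000·16.8263 + 0.2000·0.0000] = 13.3277
Node dd (S = 93.92): V_dd = 1/1.01·[0.8000·0.0000 + 0.2000·0.0000] = 0.0000
Node u (S = 136.5): V_u = 1/1.01·[0.8000·39.3646 + 0.2000·13.3277] = 33.8190
Node d (S = 110.5): V_d = 1/1.01·[0.8000·13.3277 + 0.2000·0.0000] = 10.5566
Node 0 (S = 130): V_0 = 1/1.01·[0.8000·33.8190 + 0.2000·10.5566] = 28.8778

$28.88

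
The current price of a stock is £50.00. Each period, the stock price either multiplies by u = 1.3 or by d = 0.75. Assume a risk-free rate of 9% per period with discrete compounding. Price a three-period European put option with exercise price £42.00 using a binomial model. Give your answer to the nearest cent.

£2.03

Risk-neutral probability p = (1 + 0.09 − 0.75)/(1.3 − 0.75) = 0.3400/0.5500 = 0.6182
Terminal stock prices: S_uuu = 109.9, S_uud = 63.38, S_udd = 36.56, S_ddd = 21.09
Terminal payoffs (K − S): max(-67.85, 0) = 0, max(-21.38, 0) = 0, max(5.438, 0) = 5.438, max(20.91, 0) = 20.91
Node uu (S = 84.5): V_uu = 1/1.09·[0.6182·0.0000 + 0.3818·0.0000] = 0.0000
Node ud (S = 48.75): V_ud = 1/1.09·[0.6182·0.0000 + 0.3818·5.4375] = 1.9047
Node dd (S = 28.12): V_dd = 1/1.09·[0.6182·5.4375 + 0.3818·20.9062] = 10.4071
Node u (S = 65): V_u = 1/1.09·[0.6182·0.0000 + 0.3818·1.9047] = 0.6672
Node d (S = 37.5): V_d = 1/1.09·[0.6182·1.9047 + 0.3818·10.4071] = 4.7258
Node 0 (S = 50): V_0 = 1/1.09·[0.6182·0.6672 + 0.3818·4.7258] = 2.0338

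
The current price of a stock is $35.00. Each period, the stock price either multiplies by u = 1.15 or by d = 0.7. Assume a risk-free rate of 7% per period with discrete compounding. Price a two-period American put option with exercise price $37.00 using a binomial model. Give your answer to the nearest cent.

Risk-neutral probability p = (1 + 0.07 − 0.7)/(1.15 − 0.7) = 0.3700/0.4500 = 0.8222
Terminal stock prices: S_uu = 46.29, S_ud = 28.17, S_dd = 17.15
Terminal payoffs (K − S): max(-9.287, 0) = 0, max(8.825, 0) = 8.825, max(19.85, 0) = 19.85
Node u (S = 40.25): continuation = 1/1.07·[0.8222·0.0000 + 0.1778·8.8250] = 1.4663; exercise value = 0.0000 ≤ continuation, so V_u = 1.4663
Node d (S = 24.5): continuation = 1/1.07·[0.8222·8.8250 + 0.1778·19.8500] = 10.0794; exercise value = 12.5000 > continuation, so V_d = 12.5000 (exercise)
Node 0 (S = 35): continuation = 1/1.07·[0.8222·1.4663 + 0.1778·12.5000] = 3.2036; exercise value = 2.0000 ≤ continuation, so V_0 = 3.2036

$3.20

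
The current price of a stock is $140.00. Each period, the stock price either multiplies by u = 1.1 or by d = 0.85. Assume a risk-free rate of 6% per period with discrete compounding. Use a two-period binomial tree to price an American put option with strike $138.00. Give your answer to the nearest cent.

$3.72

Risk-neutral probability p = (1 + 0.06 − 0.85)/(1.1 − 0.85) = 0.2100/0.2500 = 0.8400
Terminal stock prices: S_uu = 169.4, S_ud = 130.9, S_dd = 101.1
Terminal payoffs (K − S): max(-31.4, 0) = 0, max(7.1, 0) = 7.1, max(36.85, 0) = 36.85
Node u (S = 154): continuation = 1/1.06·[0.8400·0.0000 + 0.1600·7.1000] = 1.0717; exercise value = 0.0000 ≤ continuation, so V_u = 1.0717
Node d (S = 119): continuation = 1/1.06·[0.8400·7.1000 + 0.1600·36.8500] = 11.1887; exercise value = 19.0000 > continuation, so V_d = 19.0000 (exercise)
Node 0 (S = 140): continuation = 1/1.06·[0.8400·1.0717 + 0.1600·19.0000] = 3.7172; exercise value = 0.0000 ≤ continuation, so V_0 = 3.7172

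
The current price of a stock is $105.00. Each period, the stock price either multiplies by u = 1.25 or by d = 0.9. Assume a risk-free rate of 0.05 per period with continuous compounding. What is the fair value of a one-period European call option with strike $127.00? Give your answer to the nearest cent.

Risk-neutral probability p = (e^0.05 − 0.9)/(1.25 − 0.9) = 0.1513/0.3500 = 0.4322
Terminal stock prices: S_u = 131.2, S_d = 94.5
Terminal payoffs (S − K): max(4.25, 0) = 4.25, max(-32.5, 0) = 0
Node 0 (S = 105): V_0 = e^(−0.05)·[0.4322·4.2500 + 0.5678·0.0000] = 1.7473

$1.75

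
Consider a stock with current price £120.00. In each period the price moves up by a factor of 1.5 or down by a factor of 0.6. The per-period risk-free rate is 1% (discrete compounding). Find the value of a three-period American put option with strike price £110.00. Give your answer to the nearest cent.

£31.26

Risk-neutral probability p = (1 + 0.01 − 0.6)/(1.5 − 0.6) = 0.4100/0.9000 = 0.4556
Terminal stock prices: S_uuu = 405, S_uud = 162, S_udd = 64.8, S_ddd = 25.92
Terminal payoffs (K − S): max(-295, 0) = 0, max(-52, 0) = 0, max(45.2, 0) = 45.2, max(84.08, 0) = 84.08
Node uu (S = 270): continuation = 1/1.01·[0.4556·0.0000 + 0.5444·0.0000] = 0.0000; exercise value = 0.0000 ≤ continuation, so V_uu = 0.0000
Node ud (S = 108): continuation = 1/1.01·[0.4556·0.0000 + 0.5444·45.2000] = 24.3652; exercise value = 2.0000 ≤ continuation, so V_ud = 24.3652
Node dd (S = 43.2): continuation = 1/1.01·[0.4556·45.2000 + 0.5444·84.0800] = 65.7109; exercise value = 66.8000 > continuation, so V_dd = 66.8000 (exercise)
Node u (S = 180): continuation = 1/1.01·[0.4556·0.0000 + 0.5444·24.3652] = 13.1342; exercise value = 0.0000 ≤ continuation, so V_u = 13.1342
Node d (S = 72): continuation = 1/1.01·[0.4556·24.3652 + 0.5444·66.8000] = 46.9986; exercise value = 38.0000 ≤ continuation, so V_d = 46.9986
Node 0 (S = 120): continuation = 1/1.01·[0.4556·13.1342 + 0.5444·46.9986] = 31.2589; exercise value = 0.0000 ≤ continuation, so V_0 = 31.2589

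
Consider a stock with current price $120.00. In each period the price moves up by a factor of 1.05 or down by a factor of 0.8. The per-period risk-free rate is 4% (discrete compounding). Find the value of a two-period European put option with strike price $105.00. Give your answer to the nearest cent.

$0.34

Risk-neutral probability p = (1 + 0.04 − 0.8)/(1.05 − 0.8) = 0.2400/0.2500 = 0.9600
Terminal stock prices: S_uu = 132.3, S_ud = 100.8, S_dd = 76.8
Terminal payoffs (K − S): max(-27.3, 0) = 0, max(4.2, 0) = 4.2, max(28.2, 0) = 28.2
Node u (S = 126): V_u = 1/1.04·[0.9600·0.0000 + 0.0400·4.2000] = 0.1615
Node d (S = 96): V_d = 1/1.04·[0.9600·4.2000 + 0.0400·28.2000] = 4.9615
Node 0 (S = 120): V_0 = 1/1.04·[0.9600·0.1615 + 0.0400·4.9615] = 0.3399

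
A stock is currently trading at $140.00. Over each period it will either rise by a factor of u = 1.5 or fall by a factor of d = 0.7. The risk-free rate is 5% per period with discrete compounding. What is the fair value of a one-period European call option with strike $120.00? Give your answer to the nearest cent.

$37.50

Risk-neutral probability p = (1 + 0.05 − 0.7)/(1.5 − 0.7) = 0.3500/0.8000 = 0.4375
Terminal stock prices: S_u = 210, S_d = 98
Terminal payoffs (S − K): max(90, 0) = 90, max(-22, 0) = 0
Node 0 (S = 140): V_0 = 1/1.05·[0.4375·90.0000 + 0.5625·0.0000] = 37.5000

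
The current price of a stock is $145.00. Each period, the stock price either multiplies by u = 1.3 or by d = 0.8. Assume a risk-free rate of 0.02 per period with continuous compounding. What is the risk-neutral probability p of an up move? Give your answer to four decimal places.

p = 0.4404

Risk-neutral probability p = (e^0.02 − 0.8)/(1.3 − 0.8) = 0.2202/0.5000 = 0.4404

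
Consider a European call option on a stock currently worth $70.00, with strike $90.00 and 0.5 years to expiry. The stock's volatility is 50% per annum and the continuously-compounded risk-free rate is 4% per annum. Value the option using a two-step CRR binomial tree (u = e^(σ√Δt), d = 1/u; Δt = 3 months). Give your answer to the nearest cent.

CRR parameters: u = e^(σ√Δt) = e^(0.5·√0.25) = 1.2840, d = 1/u = 0.7788
Per-period rate: rΔt = 0.04·0.25 = 0.01, so R = e^0.01 = 1.0101
Risk-neutral probability p = (e^0.01 − 0.7788)/(1.2840 − 0.7788) = 0.2312/0.5052 = 0.4577
Terminal stock prices: S_uu = 115.4, S_ud = 70, S_dd = 42.46
Terminal payoffs (S − K): max(25.41, 0) = 25.41, max(-20, 0) = 0, max(-47.54, 0) = 0
Node u (S = 89.88): V_u = e^(−0.01)·[0.4577·25.4105 + 0.5423·0.0000] = 11.5151
Node d (S = 54.52): V_d = e^(−0.01)·[0.4577·0.0000 + 0.5423·0.0000] = 0.0000
Node 0 (S = 70): V_0 = e^(−0.01)·[0.4577·11.5151 + 0.5423·0.0000] = 5.2182

$5.22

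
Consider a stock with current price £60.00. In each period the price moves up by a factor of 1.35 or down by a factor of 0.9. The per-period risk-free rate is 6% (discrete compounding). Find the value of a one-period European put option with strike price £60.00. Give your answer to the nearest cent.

Risk-neutral probability p = (1 + 0.06 − 0.9)/(1.35 − 0.9) = 0.1600/0.4500 = 0.3556
Terminal stock prices: S_u = 81, S_d = 54
Terminal payoffs (K − S): max(-21, 0) = 0, max(6, 0) = 6
Node 0 (S = 60): V_0 = 1/1.06·[0.3556·0.0000 + 0.6444·6.0000] = 3.6478

£3.65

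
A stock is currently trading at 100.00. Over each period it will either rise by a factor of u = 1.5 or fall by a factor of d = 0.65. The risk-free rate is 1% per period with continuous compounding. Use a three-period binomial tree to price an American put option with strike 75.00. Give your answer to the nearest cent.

Risk-neutral probability p = (e^0.01 − 0.65)/(1.5 − 0.65) = 0.3601/0.8500 = 0.4236
Terminal stock prices: S_uuu = 337.5, S_uud = 146.2, S_udd = 63.38, S_ddd = 27.46
Terminal payoffs (K − S): max(-262.5, 0) = 0, max(-71.25, 0) = 0, max(11.62, 0) = 11.62, max(47.54, 0) = 47.54
Node uu (S = 225): continuation = e^(−0.01)·[0.4236·0.0000 + 0.5764·0.0000] = 0.0000; exercise value = 0.0000 ≤ continuation, so V_uu = 0.0000
Node ud (S = 97.5): continuation = e^(−0.01)·[0.4236·0.0000 + 0.5764·11.6250] = 6.6341; exercise value = 0.0000 ≤ continuation, so V_ud = 6.6341
Node dd (S = 42.25): continuation = e^(−0.01)·[0.4236·11.6250 + 0.5764·47.5375] = 32.0037; exercise value = 32.7500 > continuation, so V_dd = 32.7500 (exercise)
Node u (S = 150): continuation = e^(−0.01)·[0.4236·0.0000 + 0.5764·6.6341] = 3.7859; exercise value = 0.0000 ≤ continuation, so V_u = 3.7859
Node d (S = 65): continuation = e^(−0.01)·[0.4236·6.6341 + 0.5764·32.7500] = 21.4718; exercise value = 10.0000 ≤ continuation, so V_d = 21.4718
Node 0 (S = 100): continuation = e^(−0.01)·[0.4236·3.7859 + 0.5764·21.4718] = 13.8412; exercise value = 0.0000 ≤ continuation, so V_0 = 13.8412

13.84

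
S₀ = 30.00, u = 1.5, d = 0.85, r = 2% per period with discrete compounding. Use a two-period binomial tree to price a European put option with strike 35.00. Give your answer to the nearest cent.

6.98

Risk-neutral probability p = (1 + 0.02 − 0.85)/(1.5 − 0.85) = 0.1700/0.6500 = 0.2615
Terminal stock prices: S_uu = 67.5, S_ud = 38.25, S_dd = 21.67
Terminal payoffs (K − S): max(-32.5, 0) = 0, max(-3.25, 0) = 0, max(13.33, 0) = 13.33
Node u (S = 45): V_u = 1/1.02·[0.2615·0.0000 + 0.7385·0.0000] = 0.0000
Node d (S = 25.5): V_d = 1/1.02·[0.2615·0.0000 + 0.7385·13.3250] = 9.6471
Node 0 (S = 30): V_0 = 1/1.02·[0.2615·0.0000 + 0.7385·9.6471] = 6.9843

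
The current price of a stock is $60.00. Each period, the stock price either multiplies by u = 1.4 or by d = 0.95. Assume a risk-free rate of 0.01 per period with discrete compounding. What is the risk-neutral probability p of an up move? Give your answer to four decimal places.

Risk-neutral probability p = (1 + 0.01 − 0.95)/(1.4 − 0.95) = 0.0600/0.4500 = 0.1333

p = 0.1333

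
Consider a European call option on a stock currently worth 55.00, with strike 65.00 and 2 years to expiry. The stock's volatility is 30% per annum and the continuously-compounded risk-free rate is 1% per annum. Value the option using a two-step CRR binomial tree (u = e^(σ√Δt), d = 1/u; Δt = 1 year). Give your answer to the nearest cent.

6.75

CRR parameters: u = e^(σ√Δt) = e^(0.3·√1) = 1.3499, d = 1/u = 0.7408
Per-period rate: rΔt = 0.01·1 = 0.01, so R = e^0.01 = 1.0101
Risk-neutral probability p = (e^0.01 − 0.7408)/(1.3499 − 0.7408) = 0.2692/0.6090 = 0.4421
Terminal stock prices: S_uu = 100.2, S_ud = 55, S_dd = 30.18
Terminal payoffs (S − K): max(35.22, 0) = 35.22, max(-10, 0) = 0, max(-34.82, 0) = 0
Node u (S = 74.24): V_u = e^(−0.01)·[0.4421·35.2165 + 0.5579·0.0000] = 15.4129
Node d (S = 40.75): V_d = e^(−0.01)·[0.4421·0.0000 + 0.5579·0.0000] = 0.0000
Node 0 (S = 55): V_0 = e^(−0.01)·[0.4421·15.4129 + 0.5579·0.0000] = 6.7456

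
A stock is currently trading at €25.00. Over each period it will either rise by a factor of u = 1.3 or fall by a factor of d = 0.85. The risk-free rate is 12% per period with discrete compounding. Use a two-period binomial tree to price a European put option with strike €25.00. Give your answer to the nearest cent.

Risk-neutral probability p = (1 + 0.12 − 0.85)/(1.3 − 0.85) = 0.2700/0.4500 = 0.6000
Terminal stock prices: S_uu = 42.25, S_ud = 27.62, S_dd = 18.06
Terminal payoffs (K − S): max(-17.25, 0) = 0, max(-2.625, 0) = 0, max(6.938, 0) = 6.938
Node u (S = 32.5): V_u = 1/1.12·[0.6000·0.0000 + 0.4000·0.0000] = 0.0000
Node d (S = 21.25): V_d = 1/1.12·[0.6000·0.0000 + 0.4000·6.9375] = 2.4777
Node 0 (S = 25): V_0 = 1/1.12·[0.6000·0.0000 + 0.4000·2.4777] = 0.8849

€0.88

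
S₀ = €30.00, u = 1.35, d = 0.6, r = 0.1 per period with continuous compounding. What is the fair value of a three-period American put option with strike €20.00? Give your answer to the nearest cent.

€1.38

Risk-neutral probability p = (e^0.1 − 0.6)/(1.35 − 0.6) = 0.5052/0.7500 = 0.6736
Terminal stock prices: S_uuu = 73.81, S_uud = 32.8, S_udd = 14.58, S_ddd = 6.48
Terminal payoffs (K − S): max(-53.81, 0) = 0, max(-12.8, 0) = 0, max(5.42, 0) = 5.42, max(13.52, 0) = 13.52
Node uu (S = 54.68): continuation = e^(−0.1)·[0.6736·0.0000 + 0.3264·0.0000] = 0.0000; exercise value = 0.0000 ≤ continuation, so V_uu = 0.0000
Node ud (S = 24.3): continuation = e^(−0.1)·[0.6736·0.0000 + 0.3264·5.4200] = 1.6009; exercise value = 0.0000 ≤ continuation, so V_ud = 1.6009
Node dd (S = 10.8): continuation = e^(−0.1)·[0.6736·5.4200 + 0.3264·13.5200] = 7.2967; exercise value = 9.2000 > continuation, so V_dd = 9.2000 (exercise)
Node u (S = 40.5): continuation = e^(−0.1)·[0.6736·0.0000 + 0.3264·1.6009] = 0.4729; exercise value = 0.0000 ≤ continuation, so V_u = 0.4729
Node d (S = 18): continuation = e^(−0.1)·[0.6736·1.6009 + 0.3264·9.2000] = 3.6931; exercise value = 2.0000 ≤ continuation, so V_d = 3.6931
Node 0 (S = 30): continuation = e^(−0.1)·[0.6736·0.4729 + 0.3264·3.6931] = 1.3791; exercise value = 0.0000 ≤ continuation, so V_0 = 1.3791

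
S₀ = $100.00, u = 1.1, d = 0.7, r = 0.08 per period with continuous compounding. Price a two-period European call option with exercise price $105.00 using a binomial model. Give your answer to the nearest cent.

$12.52

Risk-neutral probability p = (e^0.08 − 0.7)/(1.1 − 0.7) = 0.3833/0.4000 = 0.9582
Terminal stock prices: S_uu = 121, S_ud = 77, S_dd = 49
Terminal payoffs (S − K): max(16, 0) = 16, max(-28, 0) = 0, max(-56, 0) = 0
Node u (S = 110): V_u = e^(−0.08)·[0.9582·16.0000 + 0.0418·0.0000] = 14.1527
Node d (S = 70): V_d = e^(−0.08)·[0.9582·0.0000 + 0.0418·0.0000] = 0.0000
Node 0 (S = 100): V_0 = e^(−0.08)·[0.9582·14.1527 + 0.0418·0.0000] = 12.5188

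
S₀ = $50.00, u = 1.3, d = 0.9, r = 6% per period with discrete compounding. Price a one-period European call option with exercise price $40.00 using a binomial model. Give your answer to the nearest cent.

$12.26

Risk-neutral probability p = (1 + 0.06 − 0.9)/(1.3 − 0.9) = 0.1600/0.4000 = 0.4000
Terminal stock prices: S_u = 65, S_d = 45
Terminal payoffs (S − K): max(25, 0) = 25, max(5, 0) = 5
Node 0 (S = 50): V_0 = 1/1.06·[0.4000·25.0000 + 0.6000·5.0000] = 12.2642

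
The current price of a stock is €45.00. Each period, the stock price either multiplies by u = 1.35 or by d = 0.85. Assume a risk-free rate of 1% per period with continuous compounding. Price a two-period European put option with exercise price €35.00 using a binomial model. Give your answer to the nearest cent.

Risk-neutral probability p = (e^0.01 − 0.85)/(1.35 − 0.85) = 0.1601/0.5000 = 0.3201
Terminal stock prices: S_uu = 82.01, S_ud = 51.64, S_dd = 32.51
Terminal payoffs (K − S): max(-47.01, 0) = 0, max(-16.64, 0) = 0, max(2.488, 0) = 2.488
Node u (S = 60.75): V_u = e^(−0.01)·[0.3201·0.0000 + 0.6799·0.0000] = 0.0000
Node d (S = 38.25): V_d = e^(−0.01)·[0.3201·0.0000 + 0.6799·2.4875] = 1.6744
Node 0 (S = 45): V_0 = e^(−0.01)·[0.3201·0.0000 + 0.6799·1.6744] = 1.1271

€1.13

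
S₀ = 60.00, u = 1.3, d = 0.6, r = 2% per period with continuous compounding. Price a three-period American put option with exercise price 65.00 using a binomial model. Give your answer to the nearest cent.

Risk-neutral probability p = (e^0.02 − 0.6)/(1.3 − 0.6) = 0.4202/0.7000 = 0.6003
Terminal stock prices: S_uuu = 131.8, S_uud = 60.84, S_udd = 28.08, S_ddd = 12.96
Terminal payoffs (K − S): max(-66.82, 0) = 0, max(4.16, 0) = 4.16, max(36.92, 0) = 36.92, max(52.04, 0) = 52.04
Node uu (S = 101.4): continuation = e^(−0.02)·[0.6003·0.0000 + 0.3997·4.1600] = 1.6299; exercise value = 0.0000 ≤ continuation, so V_uu = 1.6299
Node ud (S = 46.8): continuation = e^(−0.02)·[0.6003·4.1600 + 0.3997·36.9200] = 16.9129; exercise value = 18.2000 > continuation, so V_ud = 18.2000 (exercise)
Node dd (S = 21.6): continuation = e^(−0.02)·[0.6003·36.9200 + 0.3997·52.0400] = 42.1129; exercise value = 43.4000 > continuation, so V_dd = 43.4000 (exercise)
Node u (S = 78): continuation = e^(−0.02)·[0.6003·1.6299 + 0.3997·18.2000] = 8.0897; exercise value = 0.0000 ≤ continuation, so V_u = 8.0897
Node d (S = 36): continuation = e^(−0.02)·[0.6003·18.2000 + 0.3997·43.4000] = 27.7129; exercise value = 29.0000 > continuation, so V_d = 29.0000 (exercise)
Node 0 (S = 60): continuation = e^(−0.02)·[0.6003·8.0897 + 0.3997·29.0000] = 16.1221; exercise value = 5.0000 ≤ continuation, so V_0 = 16.1221

16.12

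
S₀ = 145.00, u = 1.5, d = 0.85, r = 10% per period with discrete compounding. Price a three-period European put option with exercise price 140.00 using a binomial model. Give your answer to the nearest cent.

Risk-neutral probability p = (1 + 0.1 − 0.85)/(1.5 − 0.85) = 0.2500/0.6500 = 0.3846
Terminal stock prices: S_uuu = 489.4, S_uud = 277.3, S_udd = 157.1, S_ddd = 89.05
Terminal payoffs (K − S): max(-349.4, 0) = 0, max(-137.3, 0) = 0, max(-17.14, 0) = 0, max(50.95, 0) = 50.95
Node uu (S = 326.2): V_uu = 1/1.1·[0.3846·0.0000 + 0.6154·0.0000] = 0.0000
Node ud (S = 184.9): V_ud = 1/1.1·[0.3846·0.0000 + 0.6154·0.0000] = 0.0000
Node dd (S = 104.8): V_dd = 1/1.1·[0.3846·0.0000 + 0.6154·50.9519] = 28.5045
Node u (S = 217.5): V_u = 1/1.1·[0.3846·0.0000 + 0.6154·0.0000] = 0.0000
Node d (S = 123.2): V_d = 1/1.1·[0.3846·0.0000 + 0.6154·28.5045] = 15.9466
Node 0 (S = 145): V_0 = 1/1.1·[0.3846·0.0000 + 0.6154·15.9466] = 8.9212

8.92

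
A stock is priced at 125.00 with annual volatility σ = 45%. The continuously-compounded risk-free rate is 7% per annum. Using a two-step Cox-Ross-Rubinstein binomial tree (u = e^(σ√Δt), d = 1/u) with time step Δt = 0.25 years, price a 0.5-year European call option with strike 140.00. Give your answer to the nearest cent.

12.62

CRR parameters: u = e^(σ√Δt) = e^(0.45·√0.25) = 1.2523, d = 1/u = 0.7985
Per-period rate: rΔt = 0.07·0.25 = 0.0175, so R = e^0.0175 = 1.0177
Risk-neutral probability p = (e^0.0175 − 0.7985)/(1.2523 − 0.7985) = 0.2191/0.4538 = 0.4829
Terminal stock prices: S_uu = 196, S_ud = 125, S_dd = 79.7
Terminal payoffs (S − K): max(56.04, 0) = 56.04, max(-15, 0) = 0, max(-60.3, 0) = 0
Node u (S = 156.5): V_u = e^(−0.0175)·[0.4829·56.0390 + 0.5171·0.0000] = 26.5911
Node d (S = 99.81): V_d = e^(−0.0175)·[0.4829·0.0000 + 0.5171·0.0000] = 0.0000
Node 0 (S = 125): V_0 = e^(−0.0175)·[0.4829·26.5911 + 0.5171·0.0000] = 12.6178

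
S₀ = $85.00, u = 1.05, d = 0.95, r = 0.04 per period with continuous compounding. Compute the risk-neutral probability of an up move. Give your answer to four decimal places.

p = 0.9081

Risk-neutral probability p = (e^0.04 − 0.95)/(1.05 − 0.95) = 0.0908/0.1000 = 0.9081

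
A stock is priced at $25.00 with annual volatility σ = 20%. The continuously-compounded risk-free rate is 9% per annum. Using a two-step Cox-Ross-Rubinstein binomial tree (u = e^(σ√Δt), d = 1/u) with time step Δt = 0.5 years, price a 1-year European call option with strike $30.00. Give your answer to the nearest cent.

$1.14

CRR parameters: u = e^(σ√Δt) = e^(0.2·√0.5) = 1.1519, d = 1/u = 0.8681
Per-period rate: rΔt = 0.09·0.5 = 0.045, so R = e^0.045 = 1.0460
Risk-neutral probability p = (e^0.045 − 0.8681)/(1.1519 − 0.8681) = 0.1779/0.2838 = 0.6269
Terminal stock prices: S_uu = 33.17, S_ud = 25, S_dd = 18.84
Terminal payoffs (S − K): max(3.172, 0) = 3.172, max(-5, 0) = 0, max(-11.16, 0) = 0
Node u (S = 28.8): V_u = e^(−0.045)·[0.6269·3.1724 + 0.3731·0.0000] = 1.9013
Node d (S = 21.7): V_d = e^(−0.045)·[0.6269·0.0000 + 0.3731·0.0000] = 0.0000
Node 0 (S = 25): V_0 = e^(−0.045)·[0.6269·1.9013 + 0.3731·0.0000] = 1.1394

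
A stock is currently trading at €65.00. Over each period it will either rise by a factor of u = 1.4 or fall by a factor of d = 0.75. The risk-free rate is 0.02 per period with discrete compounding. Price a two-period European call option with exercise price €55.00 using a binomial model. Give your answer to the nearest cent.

Risk-neutral probability p = (1 + 0.02 − 0.75)/(1.4 − 0.75) = 0.2700/0.6500 = 0.4154
Terminal stock prices: S_uu = 127.4, S_ud = 68.25, S_dd = 36.56
Terminal payoffs (S − K): max(72.4, 0) = 72.4, max(13.25, 0) = 13.25, max(-18.44, 0) = 0
Node u (S = 91): V_u = 1/1.02·[0.4154·72.4000 + 0.5846·13.2500] = 37.0784
Node d (S = 48.75): V_d = 1/1.02·[0.4154·13.2500 + 0.5846·0.0000] = 5.3959
Node 0 (S = 65): V_0 = 1/1.02·[0.4154·37.0784 + 0.5846·5.3959] = 18.1925

€18.19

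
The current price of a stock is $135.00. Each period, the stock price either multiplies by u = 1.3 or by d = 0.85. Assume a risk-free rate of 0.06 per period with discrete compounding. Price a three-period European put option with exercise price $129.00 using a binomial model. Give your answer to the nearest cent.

Risk-neutral probability p = (1 + 0.06 − 0.85)/(1.3 − 0.85) = 0.2100/0.4500 = 0.4667
Terminal stock prices: S_uuu = 296.6, S_uud = 193.9, S_udd = 126.8, S_ddd = 82.91
Terminal payoffs (K − S): max(-167.6, 0) = 0, max(-64.93, 0) = 0, max(2.201, 0) = 2.201, max(46.09, 0) = 46.09
Node uu (S = 228.2): V_uu = 1/1.06·[0.4667·0.0000 + 0.5333·0.0000] = 0.0000
Node ud (S = 149.2): V_ud = 1/1.06·[0.4667·0.0000 + 0.5333·2.2013] = 1.1075
Node dd (S = 97.54): V_dd = 1/1.06·[0.4667·2.2013 + 0.5333·46.0931] = 24.1606
Node u (S = 175.5): V_u = 1/1.06·[0.4667·0.0000 + 0.5333·1.1075] = 0.5573
Node d (S = 114.8): V_d = 1/1.06·[0.4667·1.1075 + 0.5333·24.1606] = 12.6439
Node 0 (S = 135): V_0 = 1/1.06·[0.4667·0.5573 + 0.5333·12.6439] = 6.6070

$6.61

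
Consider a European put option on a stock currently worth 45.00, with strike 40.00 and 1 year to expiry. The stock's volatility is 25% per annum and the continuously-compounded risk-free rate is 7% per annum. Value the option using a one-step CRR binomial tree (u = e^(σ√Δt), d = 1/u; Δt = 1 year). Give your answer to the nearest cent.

CRR parameters: u = e^(σ√Δt) = e^(0.25·√1) = 1.2840, d = 1/u = 0.7788
Per-period rate: rΔt = 0.07·1 = 0.07, so R = e^0.07 = 1.0725
Risk-neutral probability p = (e^0.07 − 0.7788)/(1.2840 − 0.7788) = 0.2937/0.5052 = 0.5813
Terminal stock prices: S_u = 57.78, S_d = 35.05
Terminal payoffs (K − S): max(-17.78, 0) = 0, max(4.954, 0) = 4.954
Node 0 (S = 45): V_0 = e^(−0.07)·[0.5813·0.0000 + 0.4187·4.9540] = 1.9338

1.93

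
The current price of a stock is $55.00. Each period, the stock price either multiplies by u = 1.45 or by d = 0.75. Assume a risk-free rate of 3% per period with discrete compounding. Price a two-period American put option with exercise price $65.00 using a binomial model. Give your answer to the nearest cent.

Risk-neutral probability p = (1 + 0.03 − 0.75)/(1.45 − 0.75) = 0.2800/0.7000 = 0.4000
Terminal stock prices: S_uu = 115.6, S_ud = 59.81, S_dd = 30.94
Terminal payoffs (K − S): max(-50.64, 0) = 0, max(5.188, 0) = 5.188, max(34.06, 0) = 34.06
Node u (S = 79.75): continuation = 1/1.03·[0.4000·0.0000 + 0.6000·5.1875] = 3.0218; exercise value = 0.0000 ≤ continuation, so V_u = 3.0218
Node d (S = 41.25): continuation = 1/1.03·[0.4000·5.1875 + 0.6000·34.0625] = 21.8568; exercise value = 23.7500 > continuation, so V_d = 23.7500 (exercise)
Node 0 (S = 55): continuation = 1/1.03·[0.4000·3.0218 + 0.6000·23.7500] = 15.0085; exercise value = 10.0000 ≤ continuation, so V_0 = 15.0085

$15.01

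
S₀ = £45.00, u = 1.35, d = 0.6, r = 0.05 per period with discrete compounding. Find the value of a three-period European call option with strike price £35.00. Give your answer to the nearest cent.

£19.43

Risk-neutral probability p = (1 + 0.05 − 0.6)/(1.35 − 0.6) = 0.4500/0.7500 = 0.6000
Terminal stock prices: S_uuu = 110.7, S_uud = 49.21, S_udd = 21.87, S_ddd = 9.72
Terminal payoffs (S − K): max(75.72, 0) = 75.72, max(14.21, 0) = 14.21, max(-13.13, 0) = 0, max(-25.28, 0) = 0
Node uu (S = 82.01): V_uu = 1/1.05·[0.6000·75.7169 + 0.4000·14.2075] = 48.6792
Node ud (S = 36.45): V_ud = 1/1.05·[0.6000·14.2075 + 0.4000·0.0000] = 8.1186
Node dd (S = 16.2): V_dd = 1/1.05·[0.6000·0.0000 + 0.4000·0.0000] = 0.0000
Node u (S = 60.75): V_u = 1/1.05·[0.6000·48.6792 + 0.4000·8.1186] = 30.9095
Node d (S = 27): V_d = 1/1.05·[0.6000·8.1186 + 0.4000·0.0000] = 4.6392
Node 0 (S = 45): V_0 = 1/1.05·[0.6000·30.9095 + 0.4000·4.6392] = 19.4299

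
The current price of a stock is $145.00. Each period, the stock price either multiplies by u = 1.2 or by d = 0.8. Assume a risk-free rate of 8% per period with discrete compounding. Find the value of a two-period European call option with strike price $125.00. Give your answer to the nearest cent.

$40.32

Risk-neutral probability p = (1 + 0.08 − 0.8)/(1.2 − 0.8) = 0.2800/0.4000 = 0.7000
Terminal stock prices: S_uu = 208.8, S_ud = 139.2, S_dd = 92.8
Terminal payoffs (S − K): max(83.8, 0) = 83.8, max(14.2, 0) = 14.2, max(-32.2, 0) = 0
Node u (S = 174): V_u = 1/1.08·[0.7000·83.8000 + 0.3000·14.2000] = 58.2593
Node d (S = 116): V_d = 1/1.08·[0.7000·14.2000 + 0.3000·0.0000] = 9.2037
Node 0 (S = 145): V_0 = 1/1.08·[0.7000·58.2593 + 0.3000·9.2037] = 40.3172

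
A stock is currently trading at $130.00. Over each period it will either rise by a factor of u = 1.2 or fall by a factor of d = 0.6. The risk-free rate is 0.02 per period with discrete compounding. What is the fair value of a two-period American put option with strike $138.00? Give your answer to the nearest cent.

$26.61

Risk-neutral probability p = (1 + 0.02 − 0.6)/(1.2 − 0.6) = 0.4200/0.6000 = 0.7000
Terminal stock prices: S_uu = 187.2, S_ud = 93.6, S_dd = 46.8
Terminal payoffs (K − S): max(-49.2, 0) = 0, max(44.4, 0) = 44.4, max(91.2, 0) = 91.2
Node u (S = 156): continuation = 1/1.02·[0.7000·0.0000 + 0.3000·44.4000] = 13.0588; exercise value = 0.0000 ≤ continuation, so V_u = 13.0588
Node d (S = 78): continuation = 1/1.02·[0.7000·44.4000 + 0.3000·91.2000] = 57.2941; exercise value = 60.0000 > continuation, so V_d = 60.0000 (exercise)
Node 0 (S = 130): continuation = 1/1.02·[0.7000·13.0588 + 0.3000·60.0000] = 26.6090; exercise value = 8.0000 ≤ continuation, so V_0 = 26.6090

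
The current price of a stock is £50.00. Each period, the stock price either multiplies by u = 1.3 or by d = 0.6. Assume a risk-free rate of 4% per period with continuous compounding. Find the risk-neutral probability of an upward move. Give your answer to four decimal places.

p = 0.6297

Risk-neutral probability p = (e^0.04 − 0.6)/(1.3 − 0.6) = 0.4408/0.7000 = 0.6297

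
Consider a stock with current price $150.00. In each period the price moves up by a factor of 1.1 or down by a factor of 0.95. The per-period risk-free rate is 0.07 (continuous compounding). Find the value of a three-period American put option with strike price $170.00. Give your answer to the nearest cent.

Risk-neutral probability p = (e^0.07 − 0.95)/(1.1 − 0.95) = 0.1225/0.1500 = 0.8167
Terminal stock prices: S_uuu = 199.7, S_uud = 172.4, S_udd = 148.9, S_ddd = 128.6
Terminal payoffs (K − S): max(-29.65, 0) = 0, max(-2.425, 0) = 0, max(21.09, 0) = 21.09, max(41.39, 0) = 41.39
Node uu (S = 181.5): continuation = e^(−0.07)·[0.8167·0.0000 + 0.1833·0.0000] = 0.0000; exercise value = 0.0000 ≤ continuation, so V_uu = 0.0000
Node ud (S = 156.8): continuation = e^(−0.07)·[0.8167·0.0000 + 0.1833·21.0875] = 3.6036; exercise value = 13.2500 > continuation, so V_ud = 13.2500 (exercise)
Node dd (S = 135.4): continuation = e^(−0.07)·[0.8167·21.0875 + 0.1833·41.3938] = 23.1319; exercise value = 34.6250 > continuation, so V_dd = 34.6250 (exercise)
Node u (S = 165): continuation = e^(−0.07)·[0.8167·0.0000 + 0.1833·13.2500] = 2.2643; exercise value = 5.0000 > continuation, so V_u = 5.0000 (exercise)
Node d (S = 142.5): continuation = e^(−0.07)·[0.8167·13.2500 + 0.1833·34.6250] = 16.0069; exercise value = 27.5000 > continuation, so V_d = 27.5000 (exercise)
Node 0 (S = 150): continuation = e^(−0.07)·[0.8167·5.0000 + 0.1833·27.5000] = 8.5069; exercise value = 20.0000 > continuation, so V_0 = 20.0000 (exercise)

$20.00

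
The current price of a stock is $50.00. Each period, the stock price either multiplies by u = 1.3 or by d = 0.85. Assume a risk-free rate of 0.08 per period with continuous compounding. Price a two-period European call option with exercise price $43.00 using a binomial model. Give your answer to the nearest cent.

Risk-neutral probability p = (e^0.08 − 0.85)/(1.3 − 0.85) = 0.2333/0.4500 = 0.5184
Terminal stock prices: S_uu = 84.5, S_ud = 55.25, S_dd = 36.12
Terminal payoffs (S − K): max(41.5, 0) = 41.5, max(12.25, 0) = 12.25, max(-6.875, 0) = 0
Node u (S = 65): V_u = e^(−0.08)·[0.5184·41.5000 + 0.4816·12.2500] = 25.3060
Node d (S = 42.5): V_d = e^(−0.08)·[0.5184·12.2500 + 0.4816·0.0000] = 5.8623
Node 0 (S = 50): V_0 = e^(−0.08)·[0.5184·25.3060 + 0.4816·5.8623] = 14.7165

$14.72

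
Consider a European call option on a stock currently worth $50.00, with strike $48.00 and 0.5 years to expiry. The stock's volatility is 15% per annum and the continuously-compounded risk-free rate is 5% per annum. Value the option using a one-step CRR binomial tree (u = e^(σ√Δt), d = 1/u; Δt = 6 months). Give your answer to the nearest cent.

$4.39

CRR parameters: u = e^(σ√Δt) = e^(0.15·√0.5) = 1.1119, d = 1/u = 0.8994
Per-period rate: rΔt = 0.05·0.5 = 0.025, so R = e^0.025 = 1.0253
Risk-neutral probability p = (e^0.025 − 0.8994)/(1.1119 − 0.8994) = 0.1259/0.2125 = 0.5926
Terminal stock prices: S_u = 55.59, S_d = 44.97
Terminal payoffs (S − K): max(7.595, 0) = 7.595, max(-3.032, 0) = 0
Node 0 (S = 50): V_0 = e^(−0.025)·[0.5926·7.5948 + 0.4074·0.0000] = 4.3897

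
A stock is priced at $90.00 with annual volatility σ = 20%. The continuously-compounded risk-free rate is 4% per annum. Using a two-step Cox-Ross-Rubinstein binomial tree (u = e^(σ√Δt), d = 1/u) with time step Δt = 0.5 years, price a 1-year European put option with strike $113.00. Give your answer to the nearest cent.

CRR parameters: u = e^(σ√Δt) = e^(0.2·√0.5) = 1.1519, d = 1/u = 0.8681
Per-period rate: rΔt = 0.04·0.5 = 0.02, so R = e^0.02 = 1.0202
Risk-neutral probability p = (e^0.02 − 0.8681)/(1.1519 − 0.8681) = 0.1521/0.2838 = 0.5359
Terminal stock prices: S_uu = 119.4, S_ud = 90, S_dd = 67.83
Terminal payoffs (K − S): max(-6.421, 0) = 0, max(23, 0) = 23, max(45.17, 0) = 45.17
Node u (S = 103.7): V_u = e^(−0.02)·[0.5359·0.0000 + 0.4641·23.0000] = 10.4632
Node d (S = 78.13): V_d = e^(−0.02)·[0.5359·23.0000 + 0.4641·45.1726] = 32.6313
Node 0 (S = 90): V_0 = e^(−0.02)·[0.5359·10.4632 + 0.4641·32.6313] = 20.3408

$20.34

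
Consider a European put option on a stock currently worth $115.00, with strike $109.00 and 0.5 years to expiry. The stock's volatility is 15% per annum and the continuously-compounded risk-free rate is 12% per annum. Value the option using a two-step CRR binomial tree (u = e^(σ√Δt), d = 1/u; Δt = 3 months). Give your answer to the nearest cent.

$0.94

CRR parameters: u = e^(σ√Δt) = e^(0.15·√0.25) = 1.0779, d = 1/u = 0.9277
Per-period rate: rΔt = 0.12·0.25 = 0.03, so R = e^0.03 = 1.0305
Risk-neutral probability p = (e^0.03 − 0.9277)/(1.0779 − 0.9277) = 0.1027/0.1501 = 0.6841
Terminal stock prices: S_uu = 133.6, S_ud = 115, S_dd = 98.98
Terminal payoffs (K − S): max(-24.61, 0) = 0, max(-6, 0) = 0, max(10.02, 0) = 10.02
Node u (S = 124): V_u = e^(−0.03)·[0.6841·0.0000 + 0.3159·0.0000] = 0.0000
Node d (S = 106.7): V_d = e^(−0.03)·[0.6841·0.0000 + 0.3159·10.0186] = 3.0713
Node 0 (S = 115): V_0 = e^(−0.03)·[0.6841·0.0000 + 0.3159·3.0713] = 0.9416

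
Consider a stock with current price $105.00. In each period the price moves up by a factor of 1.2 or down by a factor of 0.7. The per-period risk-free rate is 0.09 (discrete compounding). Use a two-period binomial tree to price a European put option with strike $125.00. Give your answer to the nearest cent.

Risk-neutral probability p = (1 + 0.09 − 0.7)/(1.2 − 0.7) = 0.3900/0.5000 = 0.7800
Terminal stock prices: S_uu = 151.2, S_ud = 88.2, S_dd = 51.45
Terminal payoffs (K − S): max(-26.2, 0) = 0, max(36.8, 0) = 36.8, max(73.55, 0) = 73.55
Node u (S = 126): V_u = 1/1.09·[0.7800·0.0000 + 0.2200·36.8000] = 7.4275
Node d (S = 73.5): V_d = 1/1.09·[0.7800·36.8000 + 0.2200·73.5500] = 41.1789
Node 0 (S = 105): V_0 = 1/1.09·[0.7800·7.4275 + 0.2200·41.1789] = 13.6264

$13.63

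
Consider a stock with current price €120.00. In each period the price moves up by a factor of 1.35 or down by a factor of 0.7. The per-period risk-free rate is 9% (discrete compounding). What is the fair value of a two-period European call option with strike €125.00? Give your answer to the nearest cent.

€28.39

Risk-neutral probability p = (1 + 0.09 − 0.7)/(1.35 − 0.7) = 0.3900/0.6500 = 0.6000
Terminal stock prices: S_uu = 218.7, S_ud = 113.4, S_dd = 58.8
Terminal payoffs (S − K): max(93.7, 0) = 93.7, max(-11.6, 0) = 0, max(-66.2, 0) = 0
Node u (S = 162): V_u = 1/1.09·[0.6000·93.7000 + 0.4000·0.0000] = 51.5780
Node d (S = 84): V_d = 1/1.09·[0.6000·0.0000 + 0.4000·0.0000] = 0.0000
Node 0 (S = 120): V_0 = 1/1.09·[0.6000·51.5780 + 0.4000·0.0000] = 28.3915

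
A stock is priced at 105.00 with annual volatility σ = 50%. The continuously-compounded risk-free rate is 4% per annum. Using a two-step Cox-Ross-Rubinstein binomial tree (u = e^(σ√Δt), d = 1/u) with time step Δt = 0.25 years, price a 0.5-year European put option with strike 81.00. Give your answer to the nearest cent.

CRR parameters: u = e^(σ√Δt) = e^(0.5·√0.25) = 1.2840, d = 1/u = 0.7788
Per-period rate: rΔt = 0.04·0.25 = 0.01, so R = e^0.01 = 1.0101
Risk-neutral probability p = (e^0.01 − 0.7788)/(1.2840 − 0.7788) = 0.2312/0.5052 = 0.4577
Terminal stock prices: S_uu = 173.1, S_ud = 105, S_dd = 63.69
Terminal payoffs (K − S): max(-92.12, 0) = 0, max(-24, 0) = 0, max(17.31, 0) = 17.31
Node u (S = 134.8): V_u = e^(−0.01)·[0.4577·0.0000 + 0.5423·0.0000] = 0.0000
Node d (S = 81.77): V_d = e^(−0.01)·[0.4577·0.0000 + 0.5423·17.3143] = 9.2958
Node 0 (S = 105): V_0 = e^(−0.01)·[0.4577·0.0000 + 0.5423·9.2958] = 4.9908

4.99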